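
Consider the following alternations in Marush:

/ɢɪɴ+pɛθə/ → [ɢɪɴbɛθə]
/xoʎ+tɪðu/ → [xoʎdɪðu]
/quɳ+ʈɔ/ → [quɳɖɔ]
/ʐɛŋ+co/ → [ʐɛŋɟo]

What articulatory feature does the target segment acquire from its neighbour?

Comparing underlying and surface forms, /p/ → [b] is the alternation; the neighbouring /ɴ/ is constant.
/p/ is voiceless while /ɴ/ is voiced; the output [b] is voiced, matching the trigger — so the feature that spreads is voicing.
The other alternating forms pattern the same way: /t/ → [d] after /ʎ/ (voiceless → voiced, matching voiced); /ʈ/ → [ɖ] after /ɳ/ (voiceless → voiced, matching voiced); /c/ → [ɟ] after /ŋ/ (voiceless → voiced, matching voiced) — only voicing changes, and always toward the preceding segment.

voicing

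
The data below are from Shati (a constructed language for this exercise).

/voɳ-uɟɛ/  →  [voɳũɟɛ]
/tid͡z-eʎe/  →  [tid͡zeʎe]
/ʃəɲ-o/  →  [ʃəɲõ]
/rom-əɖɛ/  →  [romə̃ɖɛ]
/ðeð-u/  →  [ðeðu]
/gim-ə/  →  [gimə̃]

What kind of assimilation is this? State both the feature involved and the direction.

progressive nasality assimilation (vowel nasalisation)

The vowel /u/ surfaces as nasalised [ũ] next to the preceding nasal /ɳ/ — it has acquired the [+nasal] feature of its neighbour.
Likewise in the remaining data: /o/ → [õ] after /ɲ/; /ə/ → [ə̃] after /m/ — each time a vowel is nasalised next to a preceding nasal.
No change occurs in [tid͡zeʎe], [ðeðu] because the vowel at the boundary is adjacent to an oral consonant, not a nasal (/e/ next to /d͡z/; /u/ next to /ð/).
Because the conditioning nasal is to the left of the vowel that changes, the process is progressive (perseverative).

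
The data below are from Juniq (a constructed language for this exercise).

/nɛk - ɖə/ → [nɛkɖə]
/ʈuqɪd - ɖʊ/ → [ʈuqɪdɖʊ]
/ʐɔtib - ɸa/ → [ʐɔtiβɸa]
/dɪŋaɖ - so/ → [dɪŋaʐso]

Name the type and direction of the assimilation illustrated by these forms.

regressive manner assimilation

Underlying /b/ is realised as [β] next to /ɸ/; /ɸ/ itself does not change.
The change stop → fricative matches the manner of the following /ɸ/, identifying this as manner assimilation.
Place and voice are unchanged, so the assimilation is partial, not total.
The other alternating form patterns the same way: /ɖ/ → [ʐ] before /s/ (stop → fricative, matching a fricative) — only manner changes, and always toward the following segment.
Nothing changes in [nɛkɖə], [ʈuqɪdɖʊ]: there the adjacent consonants already agree in manner (/k/ and /ɖ/ are both stops; /d/ and /ɖ/ are both stops), so these forms are consistent with the same rule.
The trigger is the following segment, so the direction is regressive (anticipatory).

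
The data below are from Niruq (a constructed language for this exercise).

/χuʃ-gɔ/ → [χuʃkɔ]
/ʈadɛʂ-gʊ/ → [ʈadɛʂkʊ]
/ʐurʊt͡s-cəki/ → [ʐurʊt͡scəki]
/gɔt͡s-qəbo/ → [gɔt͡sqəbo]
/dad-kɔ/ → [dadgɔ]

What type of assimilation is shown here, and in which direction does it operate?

progressive voicing assimilation

The segment that alternates is /g/, which surfaces as [k] when adjacent to /ʃ/.
/g/ is voiced while /ʃ/ is voiceless; the output [k] is voiceless, matching the trigger — so the feature that spreads is voicing.
Place and manner are unchanged, so the assimilation is partial, not total.
The other alternating forms pattern the same way: /g/ → [k] after /ʂ/ (voiced → voiceless, matching voiceless); /k/ → [g] after /d/ (voiceless → voiced, matching voiced) — only voicing changes, and always toward the preceding segment.
Nothing changes in [ʐurʊt͡scəki], [gɔt͡sqəbo]: there the adjacent consonants already agree in voicing (/c/ and /t͡s/ are both voiceless; /q/ and /t͡s/ are both voiceless), so these forms are consistent with the same rule.
The trigger is the preceding segment, so the direction is progressive (perseverative).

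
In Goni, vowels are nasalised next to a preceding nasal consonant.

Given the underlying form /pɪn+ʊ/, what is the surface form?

The vowel /ʊ/ is adjacent to the preceding nasal /n/, so it acquires [+nasal] and surfaces as [ʊ̃].

[pɪnʊ̃]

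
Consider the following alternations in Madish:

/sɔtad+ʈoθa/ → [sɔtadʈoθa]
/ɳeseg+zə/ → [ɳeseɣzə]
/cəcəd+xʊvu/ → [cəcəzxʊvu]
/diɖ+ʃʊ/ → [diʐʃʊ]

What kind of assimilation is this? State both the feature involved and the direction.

regressive manner assimilation

Underlying /g/ is realised as [ɣ] next to /z/; /z/ itself does not change.
/g/ is a stop while /z/ is a fricative; the output [ɣ] is a fricative, matching the trigger — so the feature that spreads is manner.
Place and voice are unchanged, so the assimilation is partial, not total.
The same holds elsewhere in the data: /d/ → [z] before /x/ (stop → fricative, matching a fricative); /ɖ/ → [ʐ] before /ʃ/ (stop → fricative, matching a fricative) — only manner changes, and always toward the following segment.
Nothing changes in [sɔtadʈoθa]: there the adjacent consonants already agree in manner (/d/ and /ʈ/ are both stops), so this form is consistent with the same rule.
Since the segment that changes precedes the conditioning segment, the assimilation is regressive.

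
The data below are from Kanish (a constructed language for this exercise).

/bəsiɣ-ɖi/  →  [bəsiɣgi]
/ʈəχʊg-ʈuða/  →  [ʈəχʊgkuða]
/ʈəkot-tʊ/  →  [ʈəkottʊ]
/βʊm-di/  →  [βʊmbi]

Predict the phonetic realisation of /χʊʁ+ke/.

[χʊʁqe]

The data show progressive place assimilation: /ɖ/ → [g] after /ɣ/; /ʈ/ → [k] after /g/; /d/ → [b] after /m/. In each pair only place changes, matching the preceding consonant, while manner and voice stay constant.
Nothing changes in [ʈəkottʊ]: there the adjacent consonants already agree in place (/t/ and /t/ are both alveolar), so this form is consistent with the same rule.
/k/ is a voiceless velar stop. The preceding trigger /ʁ/ is uvular, so /k/ must become uvular as well.
The voiceless uvular stop is [q], so /k/ → [q].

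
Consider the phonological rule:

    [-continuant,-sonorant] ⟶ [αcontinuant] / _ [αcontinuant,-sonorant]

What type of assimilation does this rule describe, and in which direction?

regressive manner assimilation

The rule copies [continuant] (continuancy) from the environment onto the target stops; since [±continuant] encodes the stop/fricative manner contrast, the assimilating dimension is manner.
The conditioning segment sits to the right of the focus bar, meaning the trigger follows the segment that changes — regressive assimilation.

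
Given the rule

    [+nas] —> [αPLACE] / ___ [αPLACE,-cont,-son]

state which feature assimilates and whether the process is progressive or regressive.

The rule copies the place features (abbreviated [PLACE]) from the environment onto the target, so the assimilating feature is place.
The conditioning segment sits to the right of the focus bar, meaning the trigger follows the segment that changes — regressive assimilation.

regressive place assimilation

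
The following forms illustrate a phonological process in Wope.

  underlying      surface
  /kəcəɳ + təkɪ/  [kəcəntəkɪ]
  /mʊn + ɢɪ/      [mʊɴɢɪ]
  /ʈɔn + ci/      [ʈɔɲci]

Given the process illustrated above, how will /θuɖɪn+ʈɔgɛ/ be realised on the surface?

The data show regressive place assimilation: /ɳ/ → [n] before /t/; /n/ → [ɴ] before /ɢ/; /n/ → [ɲ] before /c/. In each pair only place changes, matching the following consonant, while manner and voice stay constant.
/n/ is a voiced alveolar nasal. The following trigger /ʈ/ is retroflex, so /n/ must become retroflex as well.
Changing only its place to retroflex gives [ɳ] — the voiced retroflex nasal.

[θuɖɪɳʈɔgɛ]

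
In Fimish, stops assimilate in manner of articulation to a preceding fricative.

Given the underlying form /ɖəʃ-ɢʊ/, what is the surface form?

[ɖəʃʁʊ]

The rule targets /ɢ/ (voiced uvular stop), which sits after the trigger /ʃ/ (fricative).
A voiced uvular fricative is [ʁ], so the surface segment is [ʁ].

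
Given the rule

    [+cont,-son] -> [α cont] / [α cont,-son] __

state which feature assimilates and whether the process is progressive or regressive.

The rule copies [cont] (continuancy) from the environment onto the target fricatives; since [±cont] encodes the stop/fricative manner contrast, the assimilating dimension is manner.
The conditioning segment sits to the left of the focus bar, meaning the trigger precedes the segment that changes — progressive assimilation.

progressive manner assimilation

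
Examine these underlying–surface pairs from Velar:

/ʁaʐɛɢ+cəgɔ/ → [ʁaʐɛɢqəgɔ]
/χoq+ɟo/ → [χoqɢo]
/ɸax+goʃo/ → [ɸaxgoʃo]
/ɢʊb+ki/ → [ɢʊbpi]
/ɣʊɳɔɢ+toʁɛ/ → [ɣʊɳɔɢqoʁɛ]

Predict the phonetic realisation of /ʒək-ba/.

[ʒəkga]

The data show progressive place assimilation: /c/ → [q] after /ɢ/; /ɟ/ → [ɢ] after /q/; /k/ → [p] after /b/; /t/ → [q] after /ɢ/. In each pair only place changes, matching the preceding consonant, while manner and voice stay constant.
No alternation appears in [ɸaxgoʃo]: there the adjacent consonants already agree in place (/g/ and /x/ are both velar), so this form is consistent with the same rule.
/b/ is a voiced bilabial stop. The preceding trigger /k/ is velar, so /b/ must become velar as well.
A voiced velar stop is [g], so the surface segment is [g].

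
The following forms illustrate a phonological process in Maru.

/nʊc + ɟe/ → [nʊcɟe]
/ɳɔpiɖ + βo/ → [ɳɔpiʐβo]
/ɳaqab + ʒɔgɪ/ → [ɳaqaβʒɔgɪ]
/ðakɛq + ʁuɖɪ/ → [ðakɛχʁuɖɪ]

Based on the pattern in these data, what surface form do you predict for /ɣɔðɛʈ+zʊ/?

The data show regressive manner assimilation: /ɖ/ → [ʐ] before /β/; /b/ → [β] before /ʒ/; /q/ → [χ] before /ʁ/. In each pair only manner changes, matching the following consonant, while place and voice stay constant.
No alternation appears in [nʊcɟe]: there the adjacent consonants already agree in manner (/c/ and /ɟ/ are both stops), so this form is consistent with the same rule.
/ʈ/ is a voiceless retroflex stop. The following trigger /z/ is a fricative, so /ʈ/ must become a fricative as well.
Changing only its manner to fricative gives [ʂ] — the voiceless retroflex fricative.

[ɣɔðɛʂzʊ]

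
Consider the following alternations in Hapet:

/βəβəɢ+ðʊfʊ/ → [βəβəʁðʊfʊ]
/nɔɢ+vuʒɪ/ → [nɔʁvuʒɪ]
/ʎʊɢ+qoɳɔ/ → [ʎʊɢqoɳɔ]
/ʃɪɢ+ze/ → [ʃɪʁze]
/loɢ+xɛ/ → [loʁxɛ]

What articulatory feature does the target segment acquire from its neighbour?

Underlying /ɢ/ is realised as [ʁ] next to /ð/; /ð/ itself does not change.
The change stop → fricative matches the manner of the following /ð/, identifying this as manner assimilation.
The same holds elsewhere in the data: /ɢ/ → [ʁ] before /v/ (stop → fricative, matching a fricative); /ɢ/ → [ʁ] before /z/ (stop → fricative, matching a fricative); /ɢ/ → [ʁ] before /x/ (stop → fricative, matching a fricative) — only manner changes, and always toward the following segment.
No alternation appears in [ʎʊɢqoɳɔ]: there the adjacent consonants already agree in manner (/ɢ/ and /q/ are both stops), so this form is consistent with the same rule.

manner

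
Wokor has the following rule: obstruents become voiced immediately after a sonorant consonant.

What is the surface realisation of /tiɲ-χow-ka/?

[tiɲʁowga]

/χ/ is a voiceless uvular fricative. The preceding trigger /ɲ/ is voiced, so /χ/ must become voiced as well.
Changing only its voicing to voiced gives [ʁ] — the voiced uvular fricative.
At the second juncture, /k/ likewise becomes [g] adjacent to /w/.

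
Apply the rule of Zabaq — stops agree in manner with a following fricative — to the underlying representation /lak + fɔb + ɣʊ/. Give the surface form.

The rule targets /k/ (voiceless velar stop), which sits before the trigger /f/ (fricative).
Changing only its manner to fricative gives [x] — the voiceless velar fricative.
At the second juncture, /b/ likewise becomes [β] adjacent to /ɣ/.

[laxfɔβɣʊ]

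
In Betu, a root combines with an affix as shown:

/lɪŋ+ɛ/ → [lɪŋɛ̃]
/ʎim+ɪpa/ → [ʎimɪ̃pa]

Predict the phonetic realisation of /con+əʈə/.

The data show progressive nasality assimilation (vowel nasalisation): /ɛ/ → [ɛ̃] after /ŋ/; /ɪ/ → [ɪ̃] after /m/ — a vowel is nasalised by an immediately preceding nasal consonant.
The vowel /ə/ is adjacent to the preceding nasal /n/, so it acquires [+nasal] and surfaces as [ə̃].

[conə̃ʈə]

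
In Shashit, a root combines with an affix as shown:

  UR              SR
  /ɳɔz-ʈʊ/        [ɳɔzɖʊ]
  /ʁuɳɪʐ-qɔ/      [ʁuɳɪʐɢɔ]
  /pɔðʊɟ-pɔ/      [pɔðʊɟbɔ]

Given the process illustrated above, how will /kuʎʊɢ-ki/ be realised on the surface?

[kuʎʊɢgi]

The data show progressive voicing assimilation: /ʈ/ → [ɖ] after /z/; /q/ → [ɢ] after /ʐ/; /p/ → [b] after /ɟ/. In each pair only voicing changes, matching the preceding consonant, while place and manner stay constant.
/k/ is a voiceless velar stop. The preceding trigger /ɢ/ is voiced, so /k/ must become voiced as well.
Changing only its voicing to voiced gives [g] — the voiced velar stop.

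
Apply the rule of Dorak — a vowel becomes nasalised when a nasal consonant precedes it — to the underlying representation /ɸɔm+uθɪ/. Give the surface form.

[ɸɔmũθɪ]

The vowel /u/ is adjacent to the preceding nasal /m/, so it acquires [+nasal] and surfaces as [ũ].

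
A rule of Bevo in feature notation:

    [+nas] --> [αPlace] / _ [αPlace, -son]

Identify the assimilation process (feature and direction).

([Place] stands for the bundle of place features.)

The shared variable α links the value of the place features (abbreviated [Place]) on the target to the same value on the neighbouring segment, so place is the feature that assimilates.
Since the environment is written after the underscore, the trigger follows the target; the direction is regressive.

regressive place assimilation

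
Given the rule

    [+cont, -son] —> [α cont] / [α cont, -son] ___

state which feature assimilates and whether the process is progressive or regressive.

progressive manner assimilation

The shared variable α links the value of [cont] on the target to that of the neighbouring obstruent. [cont] distinguishes stops from fricatives — a manner-of-articulation feature — so this is manner assimilation.
The conditioning segment sits to the left of the focus bar, meaning the trigger precedes the segment that changes — progressive assimilation.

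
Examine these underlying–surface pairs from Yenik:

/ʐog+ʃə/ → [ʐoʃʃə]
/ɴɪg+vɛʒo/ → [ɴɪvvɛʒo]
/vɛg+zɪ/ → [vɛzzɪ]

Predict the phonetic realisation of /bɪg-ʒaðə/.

The data show regressive total assimilation (/g/ → [ʃ] before /ʃ/; /g/ → [v] before /v/; /g/ → [z] before /z/): in every case the target segment becomes identical to its following neighbour, copying more than a single feature.
/g/ is the segment targeted by the rule; it sits immediately before /ʒ/, so it assimilates completely and surfaces as [ʒ].

[bɪʒʒaðə]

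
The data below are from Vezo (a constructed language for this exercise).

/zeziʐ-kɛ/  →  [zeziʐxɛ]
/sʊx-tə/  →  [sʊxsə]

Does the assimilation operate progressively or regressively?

progressive

The segment that alternates is /k/, which surfaces as [x] when adjacent to /ʐ/.
The change stop → fricative matches the manner of the preceding /ʐ/, identifying this as manner assimilation.
The other alternating form patterns the same way: /t/ → [s] after /x/ (stop → fricative, matching a fricative) — only manner changes, and always toward the preceding segment.
Since the segment that changes follows the conditioning segment, the assimilation is progressive.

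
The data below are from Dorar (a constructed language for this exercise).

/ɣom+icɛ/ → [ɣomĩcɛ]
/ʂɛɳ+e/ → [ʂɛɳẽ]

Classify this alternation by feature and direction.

progressive nasality assimilation (vowel nasalisation)

The vowel /i/ surfaces as nasalised [ĩ] next to the preceding nasal /m/ — it has acquired the [+nasal] feature of its neighbour.
Likewise in the remaining data: /e/ → [ẽ] after /ɳ/ — each time a vowel is nasalised next to a preceding nasal.
Because the conditioning nasal is to the left of the vowel that changes, the process is progressive (perseverative).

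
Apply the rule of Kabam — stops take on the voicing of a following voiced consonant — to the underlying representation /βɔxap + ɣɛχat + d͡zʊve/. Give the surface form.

/p/ is a voiceless bilabial stop. The following trigger /ɣ/ is voiced, so /p/ must become voiced as well.
Changing only its voicing to voiced gives [b] — the voiced bilabial stop.
The same rule applies at the second boundary: /t/ → [d] next to /d͡z/.

[βɔxabɣɛχadd͡zʊve]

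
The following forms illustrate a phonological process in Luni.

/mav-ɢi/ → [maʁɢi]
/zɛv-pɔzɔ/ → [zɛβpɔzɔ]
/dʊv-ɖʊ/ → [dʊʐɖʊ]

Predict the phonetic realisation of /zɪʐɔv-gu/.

The data show regressive place assimilation: /v/ → [ʁ] before /ɢ/; /v/ → [β] before /p/; /v/ → [ʐ] before /ɖ/. In each pair only place changes, matching the following consonant, while manner and voice stay constant.
The rule targets /v/ (voiced labiodental fricative), which sits before the trigger /g/ (velar).
The voiced velar fricative is [ɣ], so /v/ → [ɣ].

[zɪʐɔɣgu]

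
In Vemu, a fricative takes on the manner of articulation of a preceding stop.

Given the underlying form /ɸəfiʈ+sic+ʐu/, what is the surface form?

The rule targets /s/ (voiceless alveolar fricative), which sits after the trigger /ʈ/ (stop).
Changing only its manner to stop gives [t] — the voiceless alveolar stop.
At the second juncture, /ʐ/ likewise becomes [ɖ] adjacent to /c/.

[ɸəfiʈticɖu]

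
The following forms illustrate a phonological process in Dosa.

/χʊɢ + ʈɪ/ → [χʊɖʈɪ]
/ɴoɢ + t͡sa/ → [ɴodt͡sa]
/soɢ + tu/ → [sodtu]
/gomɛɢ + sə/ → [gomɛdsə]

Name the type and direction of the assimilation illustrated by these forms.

Comparing underlying and surface forms, /ɢ/ → [ɖ] is the alternation; the neighbouring /ʈ/ is constant.
The change uvular → retroflex matches the place of the following /ʈ/, identifying this as place assimilation.
Manner and voice are unchanged, so the assimilation is partial, not total.
The same holds elsewhere in the data: /ɢ/ → [d] before /t͡s/ (uvular → alveolar, matching alveolar); /ɢ/ → [d] before /t/ (uvular → alveolar, matching alveolar); /ɢ/ → [d] before /s/ (uvular → alveolar, matching alveolar) — only place changes, and always toward the following segment.
Since the segment that changes precedes the conditioning segment, the assimilation is regressive.

regressive place assimilation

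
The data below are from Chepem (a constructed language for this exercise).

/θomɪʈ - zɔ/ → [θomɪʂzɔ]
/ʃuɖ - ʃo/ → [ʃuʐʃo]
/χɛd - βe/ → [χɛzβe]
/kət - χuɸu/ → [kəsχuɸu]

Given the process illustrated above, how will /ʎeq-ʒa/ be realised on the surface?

The data show regressive manner assimilation: /ʈ/ → [ʂ] before /z/; /ɖ/ → [ʐ] before /ʃ/; /d/ → [z] before /β/; /t/ → [s] before /χ/. In each pair only manner changes, matching the following consonant, while place and voice stay constant.
The rule targets /q/ (voiceless uvular stop), which sits before the trigger /ʒ/ (fricative).
Changing only its manner to fricative gives [χ] — the voiceless uvular fricative.

[ʎeχʒa]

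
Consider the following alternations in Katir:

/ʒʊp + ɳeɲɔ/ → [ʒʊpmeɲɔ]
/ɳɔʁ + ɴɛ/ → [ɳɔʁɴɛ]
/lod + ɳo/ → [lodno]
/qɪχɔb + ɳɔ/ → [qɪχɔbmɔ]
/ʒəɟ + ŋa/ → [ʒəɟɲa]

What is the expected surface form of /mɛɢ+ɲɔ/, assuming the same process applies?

[mɛɢɴɔ]

The data show progressive place assimilation: /ɳ/ → [m] after /p/; /ɳ/ → [n] after /d/; /ɳ/ → [m] after /b/; /ŋ/ → [ɲ] after /ɟ/. In each pair only place changes, matching the preceding consonant, while manner and voice stay constant.
No alternation appears in [ɳɔʁɴɛ]: there the adjacent consonants already agree in place (/ɴ/ and /ʁ/ are both uvular), so this form is consistent with the same rule.
The rule targets /ɲ/ (voiced palatal nasal), which sits after the trigger /ɢ/ (uvular).
Changing only its place to uvular gives [ɴ] — the voiced uvular nasal.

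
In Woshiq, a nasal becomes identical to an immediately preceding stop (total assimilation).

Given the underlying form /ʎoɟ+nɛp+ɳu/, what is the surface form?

/n/ is the segment targeted by the rule; it sits immediately after /ɟ/, so it assimilates completely and surfaces as [ɟ].
The same rule applies at the second boundary: /ɳ/ → [p] next to /p/.

[ʎoɟɟɛppu]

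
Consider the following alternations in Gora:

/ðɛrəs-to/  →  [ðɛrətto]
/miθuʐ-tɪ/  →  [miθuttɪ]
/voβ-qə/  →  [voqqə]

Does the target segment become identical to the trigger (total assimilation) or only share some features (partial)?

Comparing underlying and surface forms, /ʐ/ → [t] is the alternation; the neighbouring /t/ is constant.
The output [t] is identical to the trigger /t/ — every feature (place, manner, voicing) has been copied — so this is total assimilation.
The remaining alternations confirm this: /s/ → [t] before /t/; /β/ → [q] before /q/ — in each case the output is a copy of the following consonant.

total assimilation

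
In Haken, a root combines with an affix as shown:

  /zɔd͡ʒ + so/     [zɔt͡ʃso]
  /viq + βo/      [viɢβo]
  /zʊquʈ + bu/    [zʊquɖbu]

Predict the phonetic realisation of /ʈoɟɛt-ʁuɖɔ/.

The data show regressive voicing assimilation: /d͡ʒ/ → [t͡ʃ] before /s/; /q/ → [ɢ] before /β/; /ʈ/ → [ɖ] before /b/. In each pair only voicing changes, matching the following consonant, while place and manner stay constant.
/t/ is a voiceless alveolar stop. The following trigger /ʁ/ is voiced, so /t/ must become voiced as well.
The voiced alveolar stop is [d], so /t/ → [d].

[ʈoɟɛdʁuɖɔ]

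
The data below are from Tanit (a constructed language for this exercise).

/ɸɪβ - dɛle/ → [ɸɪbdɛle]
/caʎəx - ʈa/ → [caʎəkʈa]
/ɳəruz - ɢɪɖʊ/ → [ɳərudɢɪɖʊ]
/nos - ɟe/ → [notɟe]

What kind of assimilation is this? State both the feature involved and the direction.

regressive manner assimilation

Underlying /β/ is realised as [b] next to /d/; /d/ itself does not change.
The change fricative → stop matches the manner of the following /d/, identifying this as manner assimilation.
Place and voice are unchanged, so the assimilation is partial, not total.
The same holds elsewhere in the data: /x/ → [k] before /ʈ/ (fricative → stop, matching a stop); /z/ → [d] before /ɢ/ (fricative → stop, matching a stop); /s/ → [t] before /ɟ/ (fricative → stop, matching a stop) — only manner changes, and always toward the following segment.
The trigger is the following segment, so the direction is regressive (anticipatory).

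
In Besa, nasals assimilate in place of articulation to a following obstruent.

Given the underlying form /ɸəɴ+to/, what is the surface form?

/ɴ/ is a voiced uvular nasal. The following trigger /t/ is alveolar, so /ɴ/ must become alveolar as well.
The voiced alveolar nasal is [n], so /ɴ/ → [n].

[ɸənto]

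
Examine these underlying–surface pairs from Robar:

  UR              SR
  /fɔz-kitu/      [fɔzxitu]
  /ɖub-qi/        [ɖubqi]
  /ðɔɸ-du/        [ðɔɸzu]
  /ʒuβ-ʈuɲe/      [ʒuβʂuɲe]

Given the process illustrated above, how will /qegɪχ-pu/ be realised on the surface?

The data show progressive manner assimilation: /k/ → [x] after /z/; /d/ → [z] after /ɸ/; /ʈ/ → [ʂ] after /β/. In each pair only manner changes, matching the preceding consonant, while place and voice stay constant.
Nothing changes in [ɖubqi]: there the adjacent consonants already agree in manner (/q/ and /b/ are both stops), so this form is consistent with the same rule.
/p/ is a voiceless bilabial stop. The preceding trigger /χ/ is a fricative, so /p/ must become a fricative as well.
Changing only its manner to fricative gives [ɸ] — the voiceless bilabial fricative.

[qegɪχɸu]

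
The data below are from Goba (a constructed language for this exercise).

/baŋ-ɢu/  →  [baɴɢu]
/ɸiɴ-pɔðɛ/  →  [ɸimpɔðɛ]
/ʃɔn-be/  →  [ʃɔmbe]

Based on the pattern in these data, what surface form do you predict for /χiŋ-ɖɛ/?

[χiɳɖɛ]

The data show regressive place assimilation: /ŋ/ → [ɴ] before /ɢ/; /ɴ/ → [m] before /p/; /n/ → [m] before /b/. In each pair only place changes, matching the following consonant, while manner and voice stay constant.
/ŋ/ is a voiced velar nasal. The following trigger /ɖ/ is retroflex, so /ŋ/ must become retroflex as well.
The voiced retroflex nasal is [ɳ], so /ŋ/ → [ɳ].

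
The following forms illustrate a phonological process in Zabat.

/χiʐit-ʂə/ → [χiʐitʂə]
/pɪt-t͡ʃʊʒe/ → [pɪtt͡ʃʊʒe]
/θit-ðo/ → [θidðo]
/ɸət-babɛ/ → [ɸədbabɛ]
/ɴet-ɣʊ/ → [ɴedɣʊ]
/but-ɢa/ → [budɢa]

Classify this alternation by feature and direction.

The segment that alternates is /t/, which surfaces as [d] when adjacent to /ð/.
/t/ is voiceless while /ð/ is voiced; the output [d] is voiced, matching the trigger — so the feature that spreads is voicing.
Place and manner are unchanged, so the assimilation is partial, not total.
The same holds elsewhere in the data: /t/ → [d] before /b/ (voiceless → voiced, matching voiced); /t/ → [d] before /ɣ/ (voiceless → voiced, matching voiced); /t/ → [d] before /ɢ/ (voiceless → voiced, matching voiced) — only voicing changes, and always toward the following segment.
Nothing changes in [χiʐitʂə], [pɪtt͡ʃʊʒe]: there the adjacent consonants already agree in voicing (/t/ and /ʂ/ are both voiceless; /t/ and /t͡ʃ/ are both voiceless), so these forms are consistent with the same rule.
The trigger is the following segment, so the direction is regressive (anticipatory).

regressive voicing assimilation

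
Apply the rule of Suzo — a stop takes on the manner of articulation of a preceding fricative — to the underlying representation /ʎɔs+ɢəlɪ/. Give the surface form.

[ʎɔsʁəlɪ]

/ɢ/ is a voiced uvular stop. The preceding trigger /s/ is a fricative, so /ɢ/ must become a fricative as well.
Changing only its manner to fricative gives [ʁ] — the voiced uvular fricative.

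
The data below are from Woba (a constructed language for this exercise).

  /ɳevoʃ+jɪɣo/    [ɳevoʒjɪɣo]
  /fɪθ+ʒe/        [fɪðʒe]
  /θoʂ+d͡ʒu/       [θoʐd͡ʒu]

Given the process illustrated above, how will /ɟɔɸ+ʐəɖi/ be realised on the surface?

The data show regressive voicing assimilation: /ʃ/ → [ʒ] before /j/; /θ/ → [ð] before /ʒ/; /ʂ/ → [ʐ] before /d͡ʒ/. In each pair only voicing changes, matching the following consonant, while place and manner stay constant.
/ɸ/ is a voiceless bilabial fricative. The following trigger /ʐ/ is voiced, so /ɸ/ must become voiced as well.
The voiced bilabial fricative is [β], so /ɸ/ → [β].

[ɟɔβʐəɖi]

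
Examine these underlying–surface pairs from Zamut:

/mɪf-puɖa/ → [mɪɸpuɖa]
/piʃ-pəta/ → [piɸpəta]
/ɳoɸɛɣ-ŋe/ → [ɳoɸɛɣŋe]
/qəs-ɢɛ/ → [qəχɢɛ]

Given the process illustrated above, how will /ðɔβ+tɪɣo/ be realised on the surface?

The data show regressive place assimilation: /f/ → [ɸ] before /p/; /ʃ/ → [ɸ] before /p/; /s/ → [χ] before /ɢ/. In each pair only place changes, matching the following consonant, while manner and voice stay constant.
Nothing changes in [ɳoɸɛɣŋe]: there the adjacent consonants already agree in place (/ɣ/ and /ŋ/ are both velar), so this form is consistent with the same rule.
/β/ is a voiced bilabial fricative. The following trigger /t/ is alveolar, so /β/ must become alveolar as well.
A voiced alveolar fricative is [z], so the surface segment is [z].

[ðɔztɪɣo]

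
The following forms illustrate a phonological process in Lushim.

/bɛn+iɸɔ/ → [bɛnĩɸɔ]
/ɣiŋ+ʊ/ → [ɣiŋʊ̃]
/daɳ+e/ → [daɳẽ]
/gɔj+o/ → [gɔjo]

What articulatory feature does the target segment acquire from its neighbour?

nasality

The vowel /i/ surfaces as nasalised [ĩ] next to the preceding nasal /n/ — it has acquired the [+nasal] feature of its neighbour.
Likewise in the remaining data: /ʊ/ → [ʊ̃] after /ŋ/; /e/ → [ẽ] after /ɳ/ — each time a vowel is nasalised next to a preceding nasal.
No change occurs in [gɔjo] because the vowel at the boundary is adjacent to an oral consonant, not a nasal (/o/ next to /j/).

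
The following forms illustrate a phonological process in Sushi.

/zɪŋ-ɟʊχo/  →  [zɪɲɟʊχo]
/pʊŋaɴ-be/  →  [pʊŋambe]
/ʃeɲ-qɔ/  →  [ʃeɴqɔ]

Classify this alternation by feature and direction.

Underlying /ŋ/ is realised as [ɲ] next to /ɟ/; /ɟ/ itself does not change.
/ŋ/ is velar while /ɟ/ is palatal; the output [ɲ] is palatal, matching the trigger — so the feature that spreads is place.
Manner and voice are unchanged, so the assimilation is partial, not total.
Checking the remaining alternations: /ɴ/ → [m] before /b/ (uvular → bilabial, matching bilabial); /ɲ/ → [ɴ] before /q/ (palatal → uvular, matching uvular) — only place changes, and always toward the following segment.
The trigger is the following segment, so the direction is regressive (anticipatory).

regressive place assimilation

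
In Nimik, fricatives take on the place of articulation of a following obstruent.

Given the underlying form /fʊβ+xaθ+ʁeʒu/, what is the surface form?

The rule targets /β/ (voiced bilabial fricative), which sits before the trigger /x/ (velar).
The voiced velar fricative is [ɣ], so /β/ → [ɣ].
At the second juncture, /θ/ likewise becomes [χ] adjacent to /ʁ/.

[fʊɣxaχʁeʒu]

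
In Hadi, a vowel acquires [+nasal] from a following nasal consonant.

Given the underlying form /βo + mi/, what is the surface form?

/o/ sits next to the nasal /m/ and is therefore nasalised to [õ].

[βõmi]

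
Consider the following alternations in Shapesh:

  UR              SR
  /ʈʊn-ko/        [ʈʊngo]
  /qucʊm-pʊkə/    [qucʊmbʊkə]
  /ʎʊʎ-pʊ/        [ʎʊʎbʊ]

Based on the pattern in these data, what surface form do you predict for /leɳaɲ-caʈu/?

The data show progressive voicing assimilation: /k/ → [g] after /n/; /p/ → [b] after /m/; /p/ → [b] after /ʎ/. In each pair only voicing changes, matching the preceding consonant, while place and manner stay constant.
The rule targets /c/ (voiceless palatal stop), which sits after the trigger /ɲ/ (voiced).
Changing only its voicing to voiced gives [ɟ] — the voiced palatal stop.

[leɳaɲɟaʈu]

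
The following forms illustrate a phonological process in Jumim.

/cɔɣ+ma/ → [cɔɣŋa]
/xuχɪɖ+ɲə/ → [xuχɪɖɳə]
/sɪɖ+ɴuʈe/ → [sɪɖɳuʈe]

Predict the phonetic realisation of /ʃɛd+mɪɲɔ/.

The data show progressive place assimilation: /m/ → [ŋ] after /ɣ/; /ɲ/ → [ɳ] after /ɖ/; /ɴ/ → [ɳ] after /ɖ/. In each pair only place changes, matching the preceding consonant, while manner and voice stay constant.
The rule targets /m/ (voiced bilabial nasal), which sits after the trigger /d/ (alveolar).
A voiced alveolar nasal is [n], so the surface segment is [n].

[ʃɛdnɪɲɔ]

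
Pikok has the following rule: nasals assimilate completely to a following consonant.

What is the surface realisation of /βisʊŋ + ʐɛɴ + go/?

/ŋ/ is the segment targeted by the rule; it sits immediately before /ʐ/, so it assimilates completely and surfaces as [ʐ].
The same rule applies at the second boundary: /ɴ/ → [g] next to /g/.

[βisʊʐʐɛggo]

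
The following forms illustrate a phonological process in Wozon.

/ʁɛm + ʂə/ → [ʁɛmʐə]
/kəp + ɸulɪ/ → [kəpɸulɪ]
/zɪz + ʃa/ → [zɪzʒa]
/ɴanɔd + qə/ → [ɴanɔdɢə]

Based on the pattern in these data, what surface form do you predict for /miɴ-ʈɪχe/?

The data show progressive voicing assimilation: /ʂ/ → [ʐ] after /m/; /ʃ/ → [ʒ] after /z/; /q/ → [ɢ] after /d/. In each pair only voicing changes, matching the preceding consonant, while place and manner stay constant.
Nothing changes in [kəpɸulɪ]: there the adjacent consonants already agree in voicing (/ɸ/ and /p/ are both voiceless), so this form is consistent with the same rule.
The rule targets /ʈ/ (voiceless retroflex stop), which sits after the trigger /ɴ/ (voiced).
The voiced retroflex stop is [ɖ], so /ʈ/ → [ɖ].

[miɴɖɪχe]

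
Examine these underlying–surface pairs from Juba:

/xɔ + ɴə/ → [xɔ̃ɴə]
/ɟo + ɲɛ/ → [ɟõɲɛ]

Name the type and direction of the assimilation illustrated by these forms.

regressive nasality assimilation (vowel nasalisation)

The vowel /ɔ/ surfaces as nasalised [ɔ̃] next to the following nasal /ɴ/ — it has acquired the [+nasal] feature of its neighbour.
Likewise in the remaining data: /o/ → [õ] before /ɲ/ — each time a vowel is nasalised next to a following nasal.
Because the conditioning nasal is to the right of the vowel that changes, the process is regressive (anticipatory).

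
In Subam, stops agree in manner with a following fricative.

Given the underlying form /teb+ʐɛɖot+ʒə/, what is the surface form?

/b/ is a voiced bilabial stop. The following trigger /ʐ/ is a fricative, so /b/ must become a fricative as well.
The voiced bilabial fricative is [β], so /b/ → [β].
At the second juncture, /t/ likewise becomes [s] adjacent to /ʒ/.

[teβʐɛɖosʒə]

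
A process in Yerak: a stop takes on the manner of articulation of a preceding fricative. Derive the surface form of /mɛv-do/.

/d/ is a voiced alveolar stop. The preceding trigger /v/ is a fricative, so /d/ must become a fricative as well.
A voiced alveolar fricative is [z], so the surface segment is [z].

[mɛvzo]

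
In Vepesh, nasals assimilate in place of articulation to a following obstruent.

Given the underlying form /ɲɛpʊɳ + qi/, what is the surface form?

[ɲɛpʊɴqi]

/ɳ/ is a voiced retroflex nasal. The following trigger /q/ is uvular, so /ɳ/ must become uvular as well.
Changing only its place to uvular gives [ɴ] — the voiced uvular nasal.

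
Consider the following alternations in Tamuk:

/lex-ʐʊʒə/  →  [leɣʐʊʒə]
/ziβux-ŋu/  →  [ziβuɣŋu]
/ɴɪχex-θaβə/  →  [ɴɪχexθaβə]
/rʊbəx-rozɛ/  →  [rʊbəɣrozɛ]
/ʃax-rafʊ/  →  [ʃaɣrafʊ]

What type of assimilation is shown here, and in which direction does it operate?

regressive voicing assimilation

Underlying /x/ is realised as [ɣ] next to /ʐ/; /ʐ/ itself does not change.
The change voiceless → voiced matches the voicing of the following /ʐ/, identifying this as voicing assimilation.
Place and manner are unchanged, so the assimilation is partial, not total.
The other alternating forms pattern the same way: /x/ → [ɣ] before /ŋ/ (voiceless → voiced, matching voiced); /x/ → [ɣ] before /r/ (voiceless → voiced, matching voiced) — only voicing changes, and always toward the following segment.
No alternation appears in [ɴɪχexθaβə]: there the adjacent consonants already agree in voicing (/x/ and /θ/ are both voiceless), so this form is consistent with the same rule.
The trigger is the following segment, so the direction is regressive (anticipatory).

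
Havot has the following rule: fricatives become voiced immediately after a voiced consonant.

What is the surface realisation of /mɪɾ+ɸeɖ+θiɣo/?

[mɪɾβeɖðiɣo]

The rule targets /ɸ/ (voiceless bilabial fricative), which sits after the trigger /ɾ/ (voiced).
A voiced bilabial fricative is [β], so the surface segment is [β].
At the second juncture, /θ/ likewise becomes [ð] adjacent to /ɖ/.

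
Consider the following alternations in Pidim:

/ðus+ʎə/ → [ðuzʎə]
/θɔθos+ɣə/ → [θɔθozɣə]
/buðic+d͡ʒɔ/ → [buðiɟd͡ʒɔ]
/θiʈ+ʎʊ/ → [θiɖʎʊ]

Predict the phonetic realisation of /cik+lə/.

[ciglə]

The data show regressive voicing assimilation: /s/ → [z] before /ʎ/; /s/ → [z] before /ɣ/; /c/ → [ɟ] before /d͡ʒ/; /ʈ/ → [ɖ] before /ʎ/. In each pair only voicing changes, matching the following consonant, while place and manner stay constant.
The rule targets /k/ (voiceless velar stop), which sits before the trigger /l/ (voiced).
A voiced velar stop is [g], so the surface segment is [g].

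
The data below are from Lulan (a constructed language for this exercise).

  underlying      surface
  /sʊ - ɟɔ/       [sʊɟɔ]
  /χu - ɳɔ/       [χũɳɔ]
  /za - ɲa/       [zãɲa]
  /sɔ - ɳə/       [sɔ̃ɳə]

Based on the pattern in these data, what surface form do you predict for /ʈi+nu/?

[ʈĩnu]

The data show regressive nasality assimilation (vowel nasalisation): /u/ → [ũ] before /ɳ/; /a/ → [ã] before /ɲ/; /ɔ/ → [ɔ̃] before /ɳ/ — a vowel is nasalised by an immediately following nasal consonant.
No change occurs in [sʊɟɔ] because the vowel at the boundary is adjacent to an oral consonant, not a nasal (/ʊ/ next to /ɟ/).
The vowel /i/ is adjacent to the following nasal /n/, so it acquires [+nasal] and surfaces as [ĩ].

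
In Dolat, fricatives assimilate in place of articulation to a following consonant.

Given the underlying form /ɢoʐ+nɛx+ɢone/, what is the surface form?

[ɢoznɛχɢone]

/ʐ/ is a voiced retroflex fricative. The following trigger /n/ is alveolar, so /ʐ/ must become alveolar as well.
The voiced alveolar fricative is [z], so /ʐ/ → [z].
The same rule applies at the second boundary: /x/ → [χ] next to /ɢ/.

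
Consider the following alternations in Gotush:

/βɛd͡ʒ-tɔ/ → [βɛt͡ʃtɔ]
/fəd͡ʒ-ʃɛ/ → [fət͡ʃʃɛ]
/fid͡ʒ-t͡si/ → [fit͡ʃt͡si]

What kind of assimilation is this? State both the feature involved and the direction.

Underlying /d͡ʒ/ is realised as [t͡ʃ] next to /t/; /t/ itself does not change.
/d͡ʒ/ is voiced while /t/ is voiceless; the output [t͡ʃ] is voiceless, matching the trigger — so the feature that spreads is voicing.
Place and manner are unchanged, so the assimilation is partial, not total.
Checking the remaining alternations: /d͡ʒ/ → [t͡ʃ] before /ʃ/ (voiced → voiceless, matching voiceless); /d͡ʒ/ → [t͡ʃ] before /t͡s/ (voiced → voiceless, matching voiceless) — only voicing changes, and always toward the following segment.
Since the segment that changes precedes the conditioning segment, the assimilation is regressive.

regressive voicing assimilation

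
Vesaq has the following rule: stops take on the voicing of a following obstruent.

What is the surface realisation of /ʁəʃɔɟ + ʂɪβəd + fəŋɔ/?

The rule targets /ɟ/ (voiced palatal stop), which sits before the trigger /ʂ/ (voiceless).
The voiceless palatal stop is [c], so /ɟ/ → [c].
The same rule applies at the second boundary: /d/ → [t] next to /f/.

[ʁəʃɔcʂɪβətfəŋɔ]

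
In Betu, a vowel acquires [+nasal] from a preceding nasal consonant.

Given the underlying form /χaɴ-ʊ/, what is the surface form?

[χaɴʊ̃]

The vowel /ʊ/ is adjacent to the preceding nasal /ɴ/, so it acquires [+nasal] and surfaces as [ʊ̃].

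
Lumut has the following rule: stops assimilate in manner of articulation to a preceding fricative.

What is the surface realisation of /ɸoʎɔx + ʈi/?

The rule targets /ʈ/ (voiceless retroflex stop), which sits after the trigger /x/ (fricative).
Changing only its manner to fricative gives [ʂ] — the voiceless retroflex fricative.

[ɸoʎɔxʂi]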